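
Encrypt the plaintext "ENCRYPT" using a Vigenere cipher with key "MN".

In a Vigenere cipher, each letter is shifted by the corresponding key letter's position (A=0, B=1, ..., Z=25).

Step 1: Repeat key to match plaintext length:
  Plaintext: ENCRYPT
  Key:       MNMNMNM
Step 2: Encrypt each letter:
  E(4) + M(12) = (4+12) mod 26 = 16 = Q
  N(13) + N(13) = (13+13) mod 26 = 0 = A
  C(2) + M(12) = (2+12) mod 26 = 14 = O
  R(17) + N(13) = (17+13) mod 26 = 4 = E
  Y(24) + M(12) = (24+12) mod 26 = 10 = K
  P(15) + N(13) = (15+13) mod 26 = 2 = C
  T(19) + M(12) = (19+12) mod 26 = 5 = F
Ciphertext: QAOEKCF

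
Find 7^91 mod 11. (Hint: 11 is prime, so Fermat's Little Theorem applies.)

Step 1: Since 11 is prime, by Fermat's Little Theorem: 7^10 = 1 (mod 11).
Step 2: Reduce exponent: 91 mod 10 = 1.
Step 3: So 7^91 = 7^1 (mod 11).
Step 4: 7^1 mod 11 = 7.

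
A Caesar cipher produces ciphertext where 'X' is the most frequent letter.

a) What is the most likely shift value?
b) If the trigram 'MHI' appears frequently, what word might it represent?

Step 1: In English, 'E' is the most frequent letter (12.7%).
Step 2: The most frequent ciphertext letter is 'X' (position 23).
Step 3: Shift = (23 - 4) mod 26 = 19.
Step 4: Decrypt 'MHI' by shifting back 19:
  M -> T
  H -> O
  I -> P
Step 5: 'MHI' decrypts to 'TOP'.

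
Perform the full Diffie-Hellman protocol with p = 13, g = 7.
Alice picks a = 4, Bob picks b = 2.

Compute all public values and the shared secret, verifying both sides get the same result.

Step 1: A = g^a mod p = 7^4 mod 13 = 9.
Step 2: B = g^b mod p = 7^2 mod 13 = 10.
Step 3: Alice computes s = B^a mod p = 10^4 mod 13 = 3.
Step 4: Bob computes s = A^b mod p = 9^2 mod 13 = 3.
Both sides agree: shared secret = 3.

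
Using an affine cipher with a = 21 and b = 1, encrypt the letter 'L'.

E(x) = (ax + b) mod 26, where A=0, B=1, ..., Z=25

Step 1: Convert 'L' to number: x = 11.
Step 2: E(11) = (21 * 11 + 1) mod 26 = 232 mod 26 = 24.
Step 3: Convert 24 back to letter: Y.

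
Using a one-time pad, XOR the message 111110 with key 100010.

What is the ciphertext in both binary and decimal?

Step 1: Write out the XOR operation bit by bit:
  Message: 111110
  Key:     100010
  XOR:     011100
Step 2: Convert to decimal: 011100 = 28.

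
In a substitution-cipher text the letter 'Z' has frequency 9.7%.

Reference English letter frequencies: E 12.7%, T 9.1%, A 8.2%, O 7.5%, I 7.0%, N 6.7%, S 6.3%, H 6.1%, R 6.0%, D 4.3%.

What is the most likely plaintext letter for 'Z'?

Step 1: The observed frequency is 9.7%.
Step 2: Compare with English frequencies:
  E: 12.7% (difference: 3.0%)
  T: 9.1% (difference: 0.6%) <-- closest
  A: 8.2% (difference: 1.5%)
  O: 7.5% (difference: 2.2%)
  I: 7.0% (difference: 2.7%)
  N: 6.7% (difference: 3.0%)
  S: 6.3% (difference: 3.4%)
  H: 6.1% (difference: 3.6%)
  R: 6.0% (difference: 3.7%)
  D: 4.3% (difference: 5.4%)
Step 3: 'Z' most likely represents 'T' (frequency 9.1%).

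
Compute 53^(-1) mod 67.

Step 1: We need x such that 53 * x = 1 (mod 67).
Step 2: Using the extended Euclidean algorithm or trial:
  53 * 43 = 2279 = 34 * 67 + 1.
Step 3: Since 2279 mod 67 = 1, the inverse is x = 43.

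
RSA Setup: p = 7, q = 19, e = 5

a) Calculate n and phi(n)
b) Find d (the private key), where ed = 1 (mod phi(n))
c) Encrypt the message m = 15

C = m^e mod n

Step 1: n = 7 * 19 = 133.
Step 2: phi(n) = (7-1)(19-1) = 6 * 18 = 108.
Step 3: Find d = 5^(-1) mod 108 = 65.
  Verify: 5 * 65 = 325 = 1 (mod 108).
Step 4: C = 15^5 mod 133 = 78.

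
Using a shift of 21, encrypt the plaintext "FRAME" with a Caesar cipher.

Step 1: For each letter, shift forward by 21 positions (mod 26).
  F (position 5) -> position (5+21) mod 26 = 0 -> A
  R (position 17) -> position (17+21) mod 26 = 12 -> M
  A (position 0) -> position (0+21) mod 26 = 21 -> V
  M (position 12) -> position (12+21) mod 26 = 7 -> H
  E (position 4) -> position (4+21) mod 26 = 25 -> Z
Result: AMVHZ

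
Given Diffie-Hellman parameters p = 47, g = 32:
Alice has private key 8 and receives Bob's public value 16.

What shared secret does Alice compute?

Step 1: s = B^a mod p = 16^8 mod 47.
  16^1 mod 47 = 16
  16^2 mod 47 = (16 * 16) mod 47 = 21
  16^3 mod 47 = (21 * 16) mod 47 = 7
  16^4 mod 47 = (7 * 16) mod 47 = 18
  16^5 mod 47 = (18 * 16) mod 47 = 6
  16^6 mod 47 = (6 * 16) mod 47 = 2
  16^7 mod 47 = (2 * 16) mod 47 = 32
  16^8 mod 47 = (32 * 16) mod 47 = 42
Result: shared secret = 42.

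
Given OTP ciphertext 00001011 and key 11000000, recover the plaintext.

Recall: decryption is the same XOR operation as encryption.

Step 1: XOR ciphertext with key:
  Ciphertext: 00001011
  Key:        11000000
  XOR:        11001011
Step 2: Plaintext = 11001011 = 203 in decimal.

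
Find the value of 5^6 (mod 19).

Step 1: Compute 5^6 mod 19 step by step, reducing modulo 19 at each step.
  5^1 mod 19 = 5
  5^2 mod 19 = (5 * 5) mod 19 = 6
  5^3 mod 19 = (6 * 5) mod 19 = 11
  5^4 mod 19 = (11 * 5) mod 19 = 17
  5^5 mod 19 = (17 * 5) mod 19 = 9
  5^6 mod 19 = (9 * 5) mod 19 = 7
Step 2: Result = 7.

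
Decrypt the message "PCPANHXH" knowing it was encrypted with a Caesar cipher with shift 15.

Step 1: Reverse the shift by subtracting 15 from each letter position.
  P (position 15) -> position (15-15) mod 26 = 0 -> A
  C (position 2) -> position (2-15) mod 26 = 13 -> N
  P (position 15) -> position (15-15) mod 26 = 0 -> A
  A (position 0) -> position (0-15) mod 26 = 11 -> L
  N (position 13) -> position (13-15) mod 26 = 24 -> Y
  H (position 7) -> position (7-15) mod 26 = 18 -> S
  X (position 23) -> position (23-15) mod 26 = 8 -> I
  H (position 7) -> position (7-15) mod 26 = 18 -> S
Decrypted message: ANALYSIS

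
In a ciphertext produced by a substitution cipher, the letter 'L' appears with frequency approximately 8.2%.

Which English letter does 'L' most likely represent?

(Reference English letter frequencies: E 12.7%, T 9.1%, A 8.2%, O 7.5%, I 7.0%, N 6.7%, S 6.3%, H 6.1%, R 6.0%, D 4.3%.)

Step 1: The observed frequency is 8.2%.
Step 2: Compare with English frequencies:
  E: 12.7% (difference: 4.5%)
  T: 9.1% (difference: 0.9%)
  A: 8.2% (difference: 0.0%) <-- closest
  O: 7.5% (difference: 0.7%)
  I: 7.0% (difference: 1.2%)
  N: 6.7% (difference: 1.5%)
  S: 6.3% (difference: 1.9%)
  H: 6.1% (difference: 2.1%)
  R: 6.0% (difference: 2.2%)
  D: 4.3% (difference: 3.9%)
Step 3: 'L' most likely represents 'A' (frequency 8.2%).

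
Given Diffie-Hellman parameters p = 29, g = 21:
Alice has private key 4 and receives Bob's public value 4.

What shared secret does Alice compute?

Step 1: s = B^a mod p = 4^4 mod 29.
  4^1 mod 29 = 4
  4^2 mod 29 = (4 * 4) mod 29 = 16
  4^3 mod 29 = (16 * 4) mod 29 = 6
  4^4 mod 29 = (6 * 4) mod 29 = 24
Result: shared secret = 24.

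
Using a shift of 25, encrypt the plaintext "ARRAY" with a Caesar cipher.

Step 1: For each letter, shift forward by 25 positions (mod 26).
  A (position 0) -> position (0+25) mod 26 = 25 -> Z
  R (position 17) -> position (17+25) mod 26 = 16 -> Q
  R (position 17) -> position (17+25) mod 26 = 16 -> Q
  A (position 0) -> position (0+25) mod 26 = 25 -> Z
  Y (position 24) -> position (24+25) mod 26 = 23 -> X
Result: ZQQZX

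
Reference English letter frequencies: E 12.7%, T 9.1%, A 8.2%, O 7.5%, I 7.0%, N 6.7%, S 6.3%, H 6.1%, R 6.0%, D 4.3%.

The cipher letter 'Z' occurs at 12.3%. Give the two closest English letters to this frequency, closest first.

Step 1: Observed frequency of 'Z' is 12.3%.
Step 2: Compute distances to each reference frequency and sort:
  E (12.7%): difference = 0.4% <-- BEST
  T (9.1%): difference = 3.2% <-- RUNNER-UP
  A (8.2%): difference = 4.1%
  O (7.5%): difference = 4.8%
  I (7.0%): difference = 5.3%
Step 3: Most likely is 'E' (12.7%, diff 0.4%); second most likely is 'T' (9.1%, diff 3.2%).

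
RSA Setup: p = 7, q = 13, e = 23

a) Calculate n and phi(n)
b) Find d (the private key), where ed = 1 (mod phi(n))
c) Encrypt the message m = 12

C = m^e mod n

Step 1: n = 7 * 13 = 91.
Step 2: phi(n) = (7-1)(13-1) = 6 * 12 = 72.
Step 3: Find d = 23^(-1) mod 72 = 47.
  Verify: 23 * 47 = 1081 = 1 (mod 72).
Step 4: C = 12^23 mod 91 = 38.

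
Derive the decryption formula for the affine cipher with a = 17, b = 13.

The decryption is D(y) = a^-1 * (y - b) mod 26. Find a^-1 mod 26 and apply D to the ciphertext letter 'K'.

Step 1: Find a^-1, the modular inverse of 17 mod 26.
Step 2: We need 17 * a^-1 = 1 (mod 26).
Step 3: 17 * 23 = 391 = 15 * 26 + 1, so a^-1 = 23.
Step 4: D(y) = 23(y - 13) mod 26.
Step 5: Apply to 'K' (y = 10): D(10) = 23 * (10 - 13) mod 26 = 23 * -3 mod 26 = 9 -> 'J'.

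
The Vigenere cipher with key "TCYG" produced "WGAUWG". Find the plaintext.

Step 1: Extend key: TCYGTC
Step 2: Decrypt each letter (c - k) mod 26:
  W(22) - T(19) = (22-19) mod 26 = 3 = D
  G(6) - C(2) = (6-2) mod 26 = 4 = E
  A(0) - Y(24) = (0-24) mod 26 = 2 = C
  U(20) - G(6) = (20-6) mod 26 = 14 = O
  W(22) - T(19) = (22-19) mod 26 = 3 = D
  G(6) - C(2) = (6-2) mod 26 = 4 = E
Plaintext: DECODE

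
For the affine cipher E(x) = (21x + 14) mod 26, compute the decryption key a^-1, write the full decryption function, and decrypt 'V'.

Step 1: Find a^-1, the modular inverse of 21 mod 26.
Step 2: We need 21 * a^-1 = 1 (mod 26).
Step 3: 21 * 5 = 105 = 4 * 26 + 1, so a^-1 = 5.
Step 4: D(y) = 5(y - 14) mod 26.
Step 5: Apply to 'V' (y = 21): D(21) = 5 * (21 - 14) mod 26 = 5 * 7 mod 26 = 9 -> 'J'.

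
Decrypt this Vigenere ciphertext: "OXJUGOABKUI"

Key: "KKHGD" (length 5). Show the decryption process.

Step 1: Key 'KKHGD' has length 5. Extended key: KKHGDKKHGDK
Step 2: Decrypt each position:
  O(14) - K(10) = 4 = E
  X(23) - K(10) = 13 = N
  J(9) - H(7) = 2 = C
  U(20) - G(6) = 14 = O
  G(6) - D(3) = 3 = D
  O(14) - K(10) = 4 = E
  A(0) - K(10) = 16 = Q
  B(1) - H(7) = 20 = U
  K(10) - G(6) = 4 = E
  U(20) - D(3) = 17 = R
  I(8) - K(10) = 24 = Y
Plaintext: ENCODEQUERY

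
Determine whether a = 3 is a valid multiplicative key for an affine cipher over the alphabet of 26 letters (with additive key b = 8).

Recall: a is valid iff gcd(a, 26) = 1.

Step 1: Compute gcd(3, 26).
Step 2: gcd(3, 26) = 1.
Since gcd = 1, 3 is coprime with 26, so it is a valid key.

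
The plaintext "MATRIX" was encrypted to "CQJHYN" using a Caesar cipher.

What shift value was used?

Step 1: Compare first letters: M (position 12) -> C (position 2).
Step 2: Shift = (2 - 12) mod 26 = 16.
The shift value is 16.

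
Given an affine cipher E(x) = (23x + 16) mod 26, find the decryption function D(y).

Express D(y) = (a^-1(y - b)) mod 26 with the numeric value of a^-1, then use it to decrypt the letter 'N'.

Step 1: Find a^-1, the modular inverse of 23 mod 26.
Step 2: We need 23 * a^-1 = 1 (mod 26).
Step 3: 23 * 17 = 391 = 15 * 26 + 1, so a^-1 = 17.
Step 4: D(y) = 17(y - 16) mod 26.
Step 5: Apply to 'N' (y = 13): D(13) = 17 * (13 - 16) mod 26 = 17 * -3 mod 26 = 1 -> 'B'.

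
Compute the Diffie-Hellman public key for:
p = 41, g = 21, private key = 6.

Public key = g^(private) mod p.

Step 1: A = g^a mod p = 21^6 mod 41.
  21^1 mod 41 = 21
  21^2 mod 41 = (21 * 21) mod 41 = 31
  21^3 mod 41 = (31 * 21) mod 41 = 36
  21^4 mod 41 = (36 * 21) mod 41 = 18
  21^5 mod 41 = (18 * 21) mod 41 = 9
  21^6 mod 41 = (9 * 21) mod 41 = 25
Result: A = 25.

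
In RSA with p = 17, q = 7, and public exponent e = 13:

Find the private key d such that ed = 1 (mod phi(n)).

Step 1: n = 17 * 7 = 119.
Step 2: phi(n) = 16 * 6 = 96.
Step 3: Find d such that 13 * d = 1 (mod 96).
Step 4: d = 13^(-1) mod 96 = 37.
Verification: 13 * 37 = 481 = 5 * 96 + 1.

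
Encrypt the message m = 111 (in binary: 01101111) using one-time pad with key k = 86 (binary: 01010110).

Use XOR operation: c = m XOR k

Step 1: Write out the XOR operation bit by bit:
  Message: 01101111
  Key:     01010110
  XOR:     00111001
Step 2: Convert to decimal: 00111001 = 57.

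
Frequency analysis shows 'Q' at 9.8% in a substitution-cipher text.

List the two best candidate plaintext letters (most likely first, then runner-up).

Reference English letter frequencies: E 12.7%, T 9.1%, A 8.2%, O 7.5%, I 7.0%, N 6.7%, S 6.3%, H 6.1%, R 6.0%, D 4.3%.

Step 1: Observed frequency of 'Q' is 9.8%.
Step 2: Compute distances to each reference frequency and sort:
  T (9.1%): difference = 0.7% <-- BEST
  A (8.2%): difference = 1.6% <-- RUNNER-UP
  O (7.5%): difference = 2.3%
  I (7.0%): difference = 2.8%
  E (12.7%): difference = 2.9%
Step 3: Most likely is 'T' (9.1%, diff 0.7%); second most likely is 'A' (8.2%, diff 1.6%).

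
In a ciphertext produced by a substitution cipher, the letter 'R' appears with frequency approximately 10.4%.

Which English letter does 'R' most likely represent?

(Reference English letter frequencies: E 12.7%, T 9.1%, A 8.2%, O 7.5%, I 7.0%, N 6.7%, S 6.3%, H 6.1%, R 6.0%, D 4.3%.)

Step 1: The observed frequency is 10.4%.
Step 2: Compare with English frequencies:
  E: 12.7% (difference: 2.3%)
  T: 9.1% (difference: 1.3%) <-- closest
  A: 8.2% (difference: 2.2%)
  O: 7.5% (difference: 2.9%)
  I: 7.0% (difference: 3.4%)
  N: 6.7% (difference: 3.7%)
  S: 6.3% (difference: 4.1%)
  H: 6.1% (difference: 4.3%)
  R: 6.0% (difference: 4.4%)
  D: 4.3% (difference: 6.1%)
Step 3: 'R' most likely represents 'T' (frequency 9.1%).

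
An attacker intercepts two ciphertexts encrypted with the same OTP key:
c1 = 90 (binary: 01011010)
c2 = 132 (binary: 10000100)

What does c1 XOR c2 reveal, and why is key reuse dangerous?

Step 1: c1 XOR c2 = (m1 XOR k) XOR (m2 XOR k).
Step 2: By XOR associativity/commutativity: = m1 XOR m2 XOR k XOR k = m1 XOR m2.
Step 3: 01011010 XOR 10000100 = 11011110 = 222.
Step 4: The key cancels out! An attacker learns m1 XOR m2 = 222, revealing the relationship between plaintexts.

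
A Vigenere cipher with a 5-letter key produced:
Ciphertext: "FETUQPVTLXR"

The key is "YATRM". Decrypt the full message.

Step 1: Key 'YATRM' has length 5. Extended key: YATRMYATRMY
Step 2: Decrypt each position:
  F(5) - Y(24) = 7 = H
  E(4) - A(0) = 4 = E
  T(19) - T(19) = 0 = A
  U(20) - R(17) = 3 = D
  Q(16) - M(12) = 4 = E
  P(15) - Y(24) = 17 = R
  V(21) - A(0) = 21 = V
  T(19) - T(19) = 0 = A
  L(11) - R(17) = 20 = U
  X(23) - M(12) = 11 = L
  R(17) - Y(24) = 19 = T
Plaintext: HEADERVAULT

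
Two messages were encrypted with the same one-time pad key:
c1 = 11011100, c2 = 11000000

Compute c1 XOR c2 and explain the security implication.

Step 1: c1 XOR c2 = (m1 XOR k) XOR (m2 XOR k).
Step 2: By XOR associativity/commutativity: = m1 XOR m2 XOR k XOR k = m1 XOR m2.
Step 3: 11011100 XOR 11000000 = 00011100 = 28.
Step 4: The key cancels out! An attacker learns m1 XOR m2 = 28, revealing the relationship between plaintexts.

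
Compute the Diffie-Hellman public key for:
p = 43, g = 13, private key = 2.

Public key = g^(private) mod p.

Step 1: A = g^a mod p = 13^2 mod 43.
  13^1 mod 43 = 13
  13^2 mod 43 = (13 * 13) mod 43 = 40
Result: A = 40.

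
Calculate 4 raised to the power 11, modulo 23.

Step 1: Compute 4^11 mod 23 step by step, reducing modulo 23 at each step.
  4^1 mod 23 = 4
  4^2 mod 23 = (4 * 4) mod 23 = 16
  4^3 mod 23 = (16 * 4) mod 23 = 18
  4^4 mod 23 = (18 * 4) mod 23 = 3
  4^5 mod 23 = (3 * 4) mod 23 = 12
  4^6 mod 23 = (12 * 4) mod 23 = 2
  4^7 mod 23 = (2 * 4) mod 23 = 8
  4^8 mod 23 = (8 * 4) mod 23 = 9
  4^9 mod 23 = (9 * 4) mod 23 = 13
  4^10 mod 23 = (13 * 4) mod 23 = 6
  4^11 mod 23 = (6 * 4) mod 23 = 1
Step 2: Result = 1.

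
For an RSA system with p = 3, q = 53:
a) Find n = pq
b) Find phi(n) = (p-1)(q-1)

Step 1: n = p * q = 3 * 53 = 159.
Step 2: phi(n) = (p-1)(q-1) = 2 * 52 = 104.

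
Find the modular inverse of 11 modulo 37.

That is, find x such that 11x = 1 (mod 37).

Step 1: We need x such that 11 * x = 1 (mod 37).
Step 2: Using the extended Euclidean algorithm or trial:
  11 * 27 = 297 = 8 * 37 + 1.
Step 3: Since 297 mod 37 = 1, the inverse is x = 27.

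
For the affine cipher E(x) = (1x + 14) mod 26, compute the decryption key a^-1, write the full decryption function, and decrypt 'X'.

Step 1: Find a^-1, the modular inverse of 1 mod 26.
Step 2: We need 1 * a^-1 = 1 (mod 26).
Step 3: 1 * 1 = 1 = 0 * 26 + 1, so a^-1 = 1.
Step 4: D(y) = 1(y - 14) mod 26.
Step 5: Apply to 'X' (y = 23): D(23) = 1 * (23 - 14) mod 26 = 1 * 9 mod 26 = 9 -> 'J'.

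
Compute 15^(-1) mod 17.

Step 1: We need x such that 15 * x = 1 (mod 17).
Step 2: Using the extended Euclidean algorithm or trial:
  15 * 8 = 120 = 7 * 17 + 1.
Step 3: Since 120 mod 17 = 1, the inverse is x = 8.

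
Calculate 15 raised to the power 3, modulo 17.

Step 1: Compute 15^3 mod 17 step by step, reducing modulo 17 at each step.
  15^1 mod 17 = 15
  15^2 mod 17 = (15 * 15) mod 17 = 4
  15^3 mod 17 = (4 * 15) mod 17 = 9
Step 2: Result = 9.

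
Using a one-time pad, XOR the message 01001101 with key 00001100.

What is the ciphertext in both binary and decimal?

Step 1: Write out the XOR operation bit by bit:
  Message: 01001101
  Key:     00001100
  XOR:     01000001
Step 2: Convert to decimal: 01000001 = 65.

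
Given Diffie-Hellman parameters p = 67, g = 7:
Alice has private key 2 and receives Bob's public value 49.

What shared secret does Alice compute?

Step 1: s = B^a mod p = 49^2 mod 67.
  49^1 mod 67 = 49
  49^2 mod 67 = (49 * 49) mod 67 = 56
Result: shared secret = 56.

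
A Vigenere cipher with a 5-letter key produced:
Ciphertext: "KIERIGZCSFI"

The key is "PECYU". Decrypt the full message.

Step 1: Key 'PECYU' has length 5. Extended key: PECYUPECYUP
Step 2: Decrypt each position:
  K(10) - P(15) = 21 = V
  I(8) - E(4) = 4 = E
  E(4) - C(2) = 2 = C
  R(17) - Y(24) = 19 = T
  I(8) - U(20) = 14 = O
  G(6) - P(15) = 17 = R
  Z(25) - E(4) = 21 = V
  C(2) - C(2) = 0 = A
  S(18) - Y(24) = 20 = U
  F(5) - U(20) = 11 = L
  I(8) - P(15) = 19 = T
Plaintext: VECTORVAULT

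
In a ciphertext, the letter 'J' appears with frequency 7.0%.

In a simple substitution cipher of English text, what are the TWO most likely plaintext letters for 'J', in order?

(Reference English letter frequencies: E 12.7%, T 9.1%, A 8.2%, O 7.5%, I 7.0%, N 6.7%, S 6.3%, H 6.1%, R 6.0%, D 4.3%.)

Step 1: Observed frequency of 'J' is 7.0%.
Step 2: Compute distances to each reference frequency and sort:
  I (7.0%): difference = 0.0% <-- BEST
  N (6.7%): difference = 0.3% <-- RUNNER-UP
  O (7.5%): difference = 0.5%
  S (6.3%): difference = 0.7%
  H (6.1%): difference = 0.9%
Step 3: Most likely is 'I' (7.0%, diff 0.0%); second most likely is 'N' (6.7%, diff 0.3%).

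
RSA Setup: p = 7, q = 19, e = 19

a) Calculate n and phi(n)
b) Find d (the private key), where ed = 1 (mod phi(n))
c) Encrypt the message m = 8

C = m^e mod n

Step 1: n = 7 * 19 = 133.
Step 2: phi(n) = (7-1)(19-1) = 6 * 18 = 108.
Step 3: Find d = 19^(-1) mod 108 = 91.
  Verify: 19 * 91 = 1729 = 1 (mod 108).
Step 4: C = 8^19 mod 133 = 8.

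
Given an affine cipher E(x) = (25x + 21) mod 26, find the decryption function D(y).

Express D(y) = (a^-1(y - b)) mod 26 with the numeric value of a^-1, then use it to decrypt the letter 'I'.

Step 1: Find a^-1, the modular inverse of 25 mod 26.
Step 2: We need 25 * a^-1 = 1 (mod 26).
Step 3: 25 * 25 = 625 = 24 * 26 + 1, so a^-1 = 25.
Step 4: D(y) = 25(y - 21) mod 26.
Step 5: Apply to 'I' (y = 8): D(8) = 25 * (8 - 21) mod 26 = 25 * -13 mod 26 = 13 -> 'N'.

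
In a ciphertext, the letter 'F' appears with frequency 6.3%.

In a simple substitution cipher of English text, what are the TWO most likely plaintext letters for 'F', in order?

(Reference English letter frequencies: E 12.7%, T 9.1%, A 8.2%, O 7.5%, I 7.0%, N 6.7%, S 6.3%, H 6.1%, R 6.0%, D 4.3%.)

Step 1: Observed frequency of 'F' is 6.3%.
Step 2: Compute distances to each reference frequency and sort:
  S (6.3%): difference = 0.0% <-- BEST
  H (6.1%): difference = 0.2% <-- RUNNER-UP
  R (6.0%): difference = 0.3%
  N (6.7%): difference = 0.4%
  I (7.0%): difference = 0.7%
Step 3: Most likely is 'S' (6.3%, diff 0.0%); second most likely is 'H' (6.1%, diff 0.2%).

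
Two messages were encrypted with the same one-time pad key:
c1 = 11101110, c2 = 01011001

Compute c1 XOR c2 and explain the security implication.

Step 1: c1 XOR c2 = (m1 XOR k) XOR (m2 XOR k).
Step 2: By XOR associativity/commutativity: = m1 XOR m2 XOR k XOR k = m1 XOR m2.
Step 3: 11101110 XOR 01011001 = 10110111 = 183.
Step 4: The key cancels out! An attacker learns m1 XOR m2 = 183, revealing the relationship between plaintexts.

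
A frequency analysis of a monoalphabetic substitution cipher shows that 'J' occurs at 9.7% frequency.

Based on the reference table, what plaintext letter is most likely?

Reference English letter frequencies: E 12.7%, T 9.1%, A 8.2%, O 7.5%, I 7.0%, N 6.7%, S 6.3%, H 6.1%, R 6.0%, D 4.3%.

Step 1: The observed frequency is 9.7%.
Step 2: Compare with English frequencies:
  E: 12.7% (difference: 3.0%)
  T: 9.1% (difference: 0.6%) <-- closest
  A: 8.2% (difference: 1.5%)
  O: 7.5% (difference: 2.2%)
  I: 7.0% (difference: 2.7%)
  N: 6.7% (difference: 3.0%)
  S: 6.3% (difference: 3.4%)
  H: 6.1% (difference: 3.6%)
  R: 6.0% (difference: 3.7%)
  D: 4.3% (difference: 5.4%)
Step 3: 'J' most likely represents 'T' (frequency 9.1%).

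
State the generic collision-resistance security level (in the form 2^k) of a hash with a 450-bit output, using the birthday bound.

Step 1: The birthday paradox gives collision probability ~50% after sqrt(2^n) = 2^(n/2) hashes.
Step 2: For 450-bit output: 2^(450/2) = 2^225.
Step 3: Approximately 2^225 hash computations needed.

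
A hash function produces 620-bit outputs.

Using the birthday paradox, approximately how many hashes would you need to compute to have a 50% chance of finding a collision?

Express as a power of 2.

Step 1: The birthday paradox gives collision probability ~50% after sqrt(2^n) = 2^(n/2) hashes.
Step 2: For 620-bit output: 2^(620/2) = 2^310.
Step 3: Approximately 2^310 hash computations needed.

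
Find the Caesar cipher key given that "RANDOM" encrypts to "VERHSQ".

Step 1: Compare first letters: R (position 17) -> V (position 21).
Step 2: Shift = (21 - 17) mod 26 = 4.
The shift value is 4.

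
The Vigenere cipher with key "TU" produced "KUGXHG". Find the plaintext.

Step 1: Extend key: TUTUTU
Step 2: Decrypt each letter (c - k) mod 26:
  K(10) - T(19) = (10-19) mod 26 = 17 = R
  U(20) - U(20) = (20-20) mod 26 = 0 = A
  G(6) - T(19) = (6-19) mod 26 = 13 = N
  X(23) - U(20) = (23-20) mod 26 = 3 = D
  H(7) - T(19) = (7-19) mod 26 = 14 = O
  G(6) - U(20) = (6-20) mod 26 = 12 = M
Plaintext: RANDOM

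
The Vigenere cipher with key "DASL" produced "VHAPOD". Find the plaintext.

Step 1: Extend key: DASLDA
Step 2: Decrypt each letter (c - k) mod 26:
  V(21) - D(3) = (21-3) mod 26 = 18 = S
  H(7) - A(0) = (7-0) mod 26 = 7 = H
  A(0) - S(18) = (0-18) mod 26 = 8 = I
  P(15) - L(11) = (15-11) mod 26 = 4 = E
  O(14) - D(3) = (14-3) mod 26 = 11 = L
  D(3) - A(0) = (3-0) mod 26 = 3 = D
Plaintext: SHIELD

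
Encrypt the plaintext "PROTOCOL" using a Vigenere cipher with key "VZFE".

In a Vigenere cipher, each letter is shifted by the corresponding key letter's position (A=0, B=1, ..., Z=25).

Step 1: Repeat key to match plaintext length:
  Plaintext: PROTOCOL
  Key:       VZFEVZFE
Step 2: Encrypt each letter:
  P(15) + V(21) = (15+21) mod 26 = 10 = K
  R(17) + Z(25) = (17+25) mod 26 = 16 = Q
  O(14) + F(5) = (14+5) mod 26 = 19 = T
  T(19) + E(4) = (19+4) mod 26 = 23 = X
  O(14) + V(21) = (14+21) mod 26 = 9 = J
  C(2) + Z(25) = (2+25) mod 26 = 1 = B
  O(14) + F(5) = (14+5) mod 26 = 19 = T
  L(11) + E(4) = (11+4) mod 26 = 15 = P
Ciphertext: KQTXJBTP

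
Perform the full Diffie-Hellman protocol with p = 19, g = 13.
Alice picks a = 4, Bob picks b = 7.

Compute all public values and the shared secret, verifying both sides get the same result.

Step 1: A = g^a mod p = 13^4 mod 19 = 4.
Step 2: B = g^b mod p = 13^7 mod 19 = 10.
Step 3: Alice computes s = B^a mod p = 10^4 mod 19 = 6.
Step 4: Bob computes s = A^b mod p = 4^7 mod 19 = 6.
Both sides agree: shared secret = 6.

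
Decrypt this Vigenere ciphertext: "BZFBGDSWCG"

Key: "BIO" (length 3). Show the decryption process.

Step 1: Key 'BIO' has length 3. Extended key: BIOBIOBIOB
Step 2: Decrypt each position:
  B(1) - B(1) = 0 = A
  Z(25) - I(8) = 17 = R
  F(5) - O(14) = 17 = R
  B(1) - B(1) = 0 = A
  G(6) - I(8) = 24 = Y
  D(3) - O(14) = 15 = P
  S(18) - B(1) = 17 = R
  W(22) - I(8) = 14 = O
  C(2) - O(14) = 14 = O
  G(6) - B(1) = 5 = F
Plaintext: ARRAYPROOF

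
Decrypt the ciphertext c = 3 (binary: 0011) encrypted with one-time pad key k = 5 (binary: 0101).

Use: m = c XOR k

Step 1: XOR ciphertext with key:
  Ciphertext: 0011
  Key:        0101
  XOR:        0110
Step 2: Plaintext = 0110 = 6 in decimal.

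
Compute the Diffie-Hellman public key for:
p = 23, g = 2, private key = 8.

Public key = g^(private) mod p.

Step 1: A = g^a mod p = 2^8 mod 23.
  2^1 mod 23 = 2
  2^2 mod 23 = (2 * 2) mod 23 = 4
  2^3 mod 23 = (4 * 2) mod 23 = 8
  2^4 mod 23 = (8 * 2) mod 23 = 16
  2^5 mod 23 = (16 * 2) mod 23 = 9
  2^6 mod 23 = (9 * 2) mod 23 = 18
  2^7 mod 23 = (18 * 2) mod 23 = 13
  2^8 mod 23 = (13 * 2) mod 23 = 3
Result: A = 3.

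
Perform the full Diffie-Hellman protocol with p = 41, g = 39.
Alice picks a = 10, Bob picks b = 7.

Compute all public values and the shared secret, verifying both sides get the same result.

Step 1: A = g^a mod p = 39^10 mod 41 = 40.
Step 2: B = g^b mod p = 39^7 mod 41 = 36.
Step 3: Alice computes s = B^a mod p = 36^10 mod 41 = 40.
Step 4: Bob computes s = A^b mod p = 40^7 mod 41 = 40.
Both sides agree: shared secret = 40.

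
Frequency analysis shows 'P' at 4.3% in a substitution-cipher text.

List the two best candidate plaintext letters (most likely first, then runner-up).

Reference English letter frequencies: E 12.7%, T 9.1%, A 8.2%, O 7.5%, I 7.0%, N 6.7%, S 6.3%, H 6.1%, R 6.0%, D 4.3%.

Step 1: Observed frequency of 'P' is 4.3%.
Step 2: Compute distances to each reference frequency and sort:
  D (4.3%): difference = 0.0% <-- BEST
  R (6.0%): difference = 1.7% <-- RUNNER-UP
  H (6.1%): difference = 1.8%
  S (6.3%): difference = 2.0%
  N (6.7%): difference = 2.4%
Step 3: Most likely is 'D' (4.3%, diff 0.0%); second most likely is 'R' (6.0%, diff 1.7%).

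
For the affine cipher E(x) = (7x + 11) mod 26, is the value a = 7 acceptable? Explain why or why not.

Step 1: Compute gcd(7, 26).
Step 2: gcd(7, 26) = 1.
Since gcd = 1, 7 is coprime with 26, so it is a valid key.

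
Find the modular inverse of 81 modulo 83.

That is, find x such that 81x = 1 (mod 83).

Step 1: We need x such that 81 * x = 1 (mod 83).
Step 2: Using the extended Euclidean algorithm or trial:
  81 * 41 = 3321 = 40 * 83 + 1.
Step 3: Since 3321 mod 83 = 1, the inverse is x = 41.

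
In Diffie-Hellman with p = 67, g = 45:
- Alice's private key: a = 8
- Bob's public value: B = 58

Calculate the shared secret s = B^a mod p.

Step 1: s = B^a mod p = 58^8 mod 67.
  58^1 mod 67 = 58
  58^2 mod 67 = (58 * 58) mod 67 = 14
  58^3 mod 67 = (14 * 58) mod 67 = 8
  58^4 mod 67 = (8 * 58) mod 67 = 62
  58^5 mod 67 = (62 * 58) mod 67 = 45
  58^6 mod 67 = (45 * 58) mod 67 = 64
  58^7 mod 67 = (64 * 58) mod 67 = 27
  58^8 mod 67 = (27 * 58) mod 67 = 25
Result: shared secret = 25.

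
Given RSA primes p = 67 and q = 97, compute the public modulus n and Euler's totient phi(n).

Step 1: n = p * q = 67 * 97 = 6499.
Step 2: phi(n) = (p-1)(q-1) = 66 * 96 = 6336.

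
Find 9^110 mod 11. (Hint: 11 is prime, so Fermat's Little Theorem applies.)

Step 1: Since 11 is prime, by Fermat's Little Theorem: 9^10 = 1 (mod 11).
Step 2: Reduce exponent: 110 mod 10 = 0.
Step 3: So 9^110 = 9^0 (mod 11).
Step 4: 9^0 mod 11 = 1.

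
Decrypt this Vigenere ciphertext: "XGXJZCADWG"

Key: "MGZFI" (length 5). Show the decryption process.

Step 1: Key 'MGZFI' has length 5. Extended key: MGZFIMGZFI
Step 2: Decrypt each position:
  X(23) - M(12) = 11 = L
  G(6) - G(6) = 0 = A
  X(23) - Z(25) = 24 = Y
  J(9) - F(5) = 4 = E
  Z(25) - I(8) = 17 = R
  C(2) - M(12) = 16 = Q
  A(0) - G(6) = 20 = U
  D(3) - Z(25) = 4 = E
  W(22) - F(5) = 17 = R
  G(6) - I(8) = 24 = Y
Plaintext: LAYERQUERY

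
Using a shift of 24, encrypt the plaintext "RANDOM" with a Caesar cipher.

Step 1: For each letter, shift forward by 24 positions (mod 26).
  R (position 17) -> position (17+24) mod 26 = 15 -> P
  A (position 0) -> position (0+24) mod 26 = 24 -> Y
  N (position 13) -> position (13+24) mod 26 = 11 -> L
  D (position 3) -> position (3+24) mod 26 = 1 -> B
  O (position 14) -> position (14+24) mod 26 = 12 -> M
  M (position 12) -> position (12+24) mod 26 = 10 -> K
Result: PYLBMK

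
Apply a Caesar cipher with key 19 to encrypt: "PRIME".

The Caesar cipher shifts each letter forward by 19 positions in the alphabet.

Step 1: For each letter, shift forward by 19 positions (mod 26).
  P (position 15) -> position (15+19) mod 26 = 8 -> I
  R (position 17) -> position (17+19) mod 26 = 10 -> K
  I (position 8) -> position (8+19) mod 26 = 1 -> B
  M (position 12) -> position (12+19) mod 26 = 5 -> F
  E (position 4) -> position (4+19) mod 26 = 23 -> X
Result: IKBFX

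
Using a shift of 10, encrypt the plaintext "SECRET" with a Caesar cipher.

Step 1: For each letter, shift forward by 10 positions (mod 26).
  S (position 18) -> position (18+10) mod 26 = 2 -> C
  E (position 4) -> position (4+10) mod 26 = 14 -> O
  C (position 2) -> position (2+10) mod 26 = 12 -> M
  R (position 17) -> position (17+10) mod 26 = 1 -> B
  E (position 4) -> position (4+10) mod 26 = 14 -> O
  T (position 19) -> position (19+10) mod 26 = 3 -> D
Result: COMBOD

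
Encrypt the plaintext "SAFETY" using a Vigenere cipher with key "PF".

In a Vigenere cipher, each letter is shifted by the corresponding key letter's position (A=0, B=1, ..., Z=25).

Step 1: Repeat key to match plaintext length:
  Plaintext: SAFETY
  Key:       PFPFPF
Step 2: Encrypt each letter:
  S(18) + P(15) = (18+15) mod 26 = 7 = H
  A(0) + F(5) = (0+5) mod 26 = 5 = F
  F(5) + P(15) = (5+15) mod 26 = 20 = U
  E(4) + F(5) = (4+5) mod 26 = 9 = J
  T(19) + P(15) = (19+15) mod 26 = 8 = I
  Y(24) + F(5) = (24+5) mod 26 = 3 = D
Ciphertext: HFUJID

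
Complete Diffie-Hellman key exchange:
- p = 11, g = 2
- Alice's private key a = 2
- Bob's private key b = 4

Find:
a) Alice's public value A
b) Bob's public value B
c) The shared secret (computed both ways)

Step 1: A = g^a mod p = 2^2 mod 11 = 4.
Step 2: B = g^b mod p = 2^4 mod 11 = 5.
Step 3: Alice computes s = B^a mod p = 5^2 mod 11 = 3.
Step 4: Bob computes s = A^b mod p = 4^4 mod 11 = 3.
Both sides agree: shared secret = 3.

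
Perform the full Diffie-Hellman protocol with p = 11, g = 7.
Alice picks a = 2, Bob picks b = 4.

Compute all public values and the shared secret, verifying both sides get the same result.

Step 1: A = g^a mod p = 7^2 mod 11 = 5.
Step 2: B = g^b mod p = 7^4 mod 11 = 3.
Step 3: Alice computes s = B^a mod p = 3^2 mod 11 = 9.
Step 4: Bob computes s = A^b mod p = 5^4 mod 11 = 9.
Both sides agree: shared secret = 9.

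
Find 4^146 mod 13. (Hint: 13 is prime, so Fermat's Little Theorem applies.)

Step 1: Since 13 is prime, by Fermat's Little Theorem: 4^12 = 1 (mod 13).
Step 2: Reduce exponent: 146 mod 12 = 2.
Step 3: So 4^146 = 4^2 (mod 13).
Step 4: 4^2 mod 13 = 3.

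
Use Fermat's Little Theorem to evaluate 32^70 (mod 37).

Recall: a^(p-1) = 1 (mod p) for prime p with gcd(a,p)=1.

Step 1: Since 37 is prime, by Fermat's Little Theorem: 32^36 = 1 (mod 37).
Step 2: Reduce exponent: 70 mod 36 = 34.
Step 3: So 32^70 = 32^34 (mod 37).
Step 4: 32^34 mod 37 = 3.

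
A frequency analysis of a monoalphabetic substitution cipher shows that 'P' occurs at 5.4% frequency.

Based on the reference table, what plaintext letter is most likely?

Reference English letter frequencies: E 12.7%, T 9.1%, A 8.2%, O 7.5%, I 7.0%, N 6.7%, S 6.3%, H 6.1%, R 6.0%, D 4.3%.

Step 1: The observed frequency is 5.4%.
Step 2: Compare with English frequencies:
  E: 12.7% (difference: 7.3%)
  T: 9.1% (difference: 3.7%)
  A: 8.2% (difference: 2.8%)
  O: 7.5% (difference: 2.1%)
  I: 7.0% (difference: 1.6%)
  N: 6.7% (difference: 1.3%)
  S: 6.3% (difference: 0.9%)
  H: 6.1% (difference: 0.7%)
  R: 6.0% (difference: 0.6%) <-- closest
  D: 4.3% (difference: 1.1%)
Step 3: 'P' most likely represents 'R' (frequency 6.0%).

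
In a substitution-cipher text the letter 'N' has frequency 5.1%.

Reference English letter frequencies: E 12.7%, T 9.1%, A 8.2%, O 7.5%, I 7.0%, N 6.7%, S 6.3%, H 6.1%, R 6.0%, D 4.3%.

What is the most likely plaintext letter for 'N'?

Step 1: The observed frequency is 5.1%.
Step 2: Compare with English frequencies:
  E: 12.7% (difference: 7.6%)
  T: 9.1% (difference: 4.0%)
  A: 8.2% (difference: 3.1%)
  O: 7.5% (difference: 2.4%)
  I: 7.0% (difference: 1.9%)
  N: 6.7% (difference: 1.6%)
  S: 6.3% (difference: 1.2%)
  H: 6.1% (difference: 1.0%)
  R: 6.0% (difference: 0.9%)
  D: 4.3% (difference: 0.8%) <-- closest
Step 3: 'N' most likely represents 'D' (frequency 4.3%).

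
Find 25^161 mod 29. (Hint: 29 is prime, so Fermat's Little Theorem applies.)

Step 1: Since 29 is prime, by Fermat's Little Theorem: 25^28 = 1 (mod 29).
Step 2: Reduce exponent: 161 mod 28 = 21.
Step 3: So 25^161 = 25^21 (mod 29).
Step 4: 25^21 mod 29 = 1.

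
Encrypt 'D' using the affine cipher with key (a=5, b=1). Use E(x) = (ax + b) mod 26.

Step 1: Convert 'D' to number: x = 3.
Step 2: E(3) = (5 * 3 + 1) mod 26 = 16 mod 26 = 16.
Step 3: Convert 16 back to letter: Q.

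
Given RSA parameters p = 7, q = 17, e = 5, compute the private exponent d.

Step 1: n = 7 * 17 = 119.
Step 2: phi(n) = 6 * 16 = 96.
Step 3: Find d such that 5 * d = 1 (mod 96).
Step 4: d = 5^(-1) mod 96 = 77.
Verification: 5 * 77 = 385 = 4 * 96 + 1.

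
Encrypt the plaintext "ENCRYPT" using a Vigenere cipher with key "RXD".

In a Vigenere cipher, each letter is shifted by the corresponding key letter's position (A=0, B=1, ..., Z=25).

Step 1: Repeat key to match plaintext length:
  Plaintext: ENCRYPT
  Key:       RXDRXDR
Step 2: Encrypt each letter:
  E(4) + R(17) = (4+17) mod 26 = 21 = V
  N(13) + X(23) = (13+23) mod 26 = 10 = K
  C(2) + D(3) = (2+3) mod 26 = 5 = F
  R(17) + R(17) = (17+17) mod 26 = 8 = I
  Y(24) + X(23) = (24+23) mod 26 = 21 = V
  P(15) + D(3) = (15+3) mod 26 = 18 = S
  T(19) + R(17) = (19+17) mod 26 = 10 = K
Ciphertext: VKFIVSK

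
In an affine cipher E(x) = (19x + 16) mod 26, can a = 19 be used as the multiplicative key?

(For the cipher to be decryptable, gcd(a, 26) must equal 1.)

Step 1: Compute gcd(19, 26).
Step 2: gcd(19, 26) = 1.
Since gcd = 1, 19 is coprime with 26, so it is a valid key.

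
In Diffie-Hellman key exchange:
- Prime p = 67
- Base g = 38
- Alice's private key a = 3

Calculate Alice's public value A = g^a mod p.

Step 1: A = g^a mod p = 38^3 mod 67.
  38^1 mod 67 = 38
  38^2 mod 67 = (38 * 38) mod 67 = 37
  38^3 mod 67 = (37 * 38) mod 67 = 66
Result: A = 66.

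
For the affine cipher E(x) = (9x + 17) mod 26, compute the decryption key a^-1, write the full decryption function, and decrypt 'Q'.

Step 1: Find a^-1, the modular inverse of 9 mod 26.
Step 2: We need 9 * a^-1 = 1 (mod 26).
Step 3: 9 * 3 = 27 = 1 * 26 + 1, so a^-1 = 3.
Step 4: D(y) = 3(y - 17) mod 26.
Step 5: Apply to 'Q' (y = 16): D(16) = 3 * (16 - 17) mod 26 = 3 * -1 mod 26 = 23 -> 'X'.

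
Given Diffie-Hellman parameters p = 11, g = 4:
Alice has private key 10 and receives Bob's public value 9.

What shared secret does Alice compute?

Step 1: s = B^a mod p = 9^10 mod 11.
  9^1 mod 11 = 9
  9^2 mod 11 = (9 * 9) mod 11 = 4
  9^3 mod 11 = (4 * 9) mod 11 = 3
  9^4 mod 11 = (3 * 9) mod 11 = 5
  9^5 mod 11 = (5 * 9) mod 11 = 1
  9^6 mod 11 = (1 * 9) mod 11 = 9
  9^7 mod 11 = (9 * 9) mod 11 = 4
  9^8 mod 11 = (4 * 9) mod 11 = 3
  9^9 mod 11 = (3 * 9) mod 11 = 5
  9^10 mod 11 = (5 * 9) mod 11 = 1
Result: shared secret = 1.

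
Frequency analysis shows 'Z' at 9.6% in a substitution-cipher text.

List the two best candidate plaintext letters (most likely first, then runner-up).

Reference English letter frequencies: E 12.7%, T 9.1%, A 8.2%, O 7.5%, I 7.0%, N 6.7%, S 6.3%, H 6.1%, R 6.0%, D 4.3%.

Step 1: Observed frequency of 'Z' is 9.6%.
Step 2: Compute distances to each reference frequency and sort:
  T (9.1%): difference = 0.5% <-- BEST
  A (8.2%): difference = 1.4% <-- RUNNER-UP
  O (7.5%): difference = 2.1%
  I (7.0%): difference = 2.6%
  N (6.7%): difference = 2.9%
Step 3: Most likely is 'T' (9.1%, diff 0.5%); second most likely is 'A' (8.2%, diff 1.4%).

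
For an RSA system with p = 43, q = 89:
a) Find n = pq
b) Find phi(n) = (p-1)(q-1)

Step 1: n = p * q = 43 * 89 = 3827.
Step 2: phi(n) = (p-1)(q-1) = 42 * 88 = 3696.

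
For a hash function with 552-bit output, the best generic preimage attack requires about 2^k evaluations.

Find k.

Step 1: The hash has a 552-bit output.
Step 2: Preimage resistance means: given a digest h(x), it should be infeasible to find any input that hashes to it.
With a 552-bit output there are 2^552 possible digests, so a generic brute-force preimage search costs about 2^552 evaluations.
Step 3: Security level = 552 bits.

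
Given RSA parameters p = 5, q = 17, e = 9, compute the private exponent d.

Step 1: n = 5 * 17 = 85.
Step 2: phi(n) = 4 * 16 = 64.
Step 3: Find d such that 9 * d = 1 (mod 64).
Step 4: d = 9^(-1) mod 64 = 57.
Verification: 9 * 57 = 513 = 8 * 64 + 1.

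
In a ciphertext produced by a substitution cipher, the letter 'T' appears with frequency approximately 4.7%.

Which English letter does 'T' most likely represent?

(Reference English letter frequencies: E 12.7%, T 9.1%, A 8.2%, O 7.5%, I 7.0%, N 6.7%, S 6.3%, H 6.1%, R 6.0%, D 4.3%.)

Step 1: The observed frequency is 4.7%.
Step 2: Compare with English frequencies:
  E: 12.7% (difference: 8.0%)
  T: 9.1% (difference: 4.4%)
  A: 8.2% (difference: 3.5%)
  O: 7.5% (difference: 2.8%)
  I: 7.0% (difference: 2.3%)
  N: 6.7% (difference: 2.0%)
  S: 6.3% (difference: 1.6%)
  H: 6.1% (difference: 1.4%)
  R: 6.0% (difference: 1.3%)
  D: 4.3% (difference: 0.4%) <-- closest
Step 3: 'T' most likely represents 'D' (frequency 4.3%).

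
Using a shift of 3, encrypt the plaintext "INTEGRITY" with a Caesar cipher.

Step 1: For each letter, shift forward by 3 positions (mod 26).
  I (position 8) -> position (8+3) mod 26 = 11 -> L
  N (position 13) -> position (13+3) mod 26 = 16 -> Q
  T (position 19) -> position (19+3) mod 26 = 22 -> W
  E (position 4) -> position (4+3) mod 26 = 7 -> H
  G (position 6) -> position (6+3) mod 26 = 9 -> J
  R (position 17) -> position (17+3) mod 26 = 20 -> U
  I (position 8) -> position (8+3) mod 26 = 11 -> L
  T (position 19) -> position (19+3) mod 26 = 22 -> W
  Y (position 24) -> position (24+3) mod 26 = 1 -> B
Result: LQWHJULWB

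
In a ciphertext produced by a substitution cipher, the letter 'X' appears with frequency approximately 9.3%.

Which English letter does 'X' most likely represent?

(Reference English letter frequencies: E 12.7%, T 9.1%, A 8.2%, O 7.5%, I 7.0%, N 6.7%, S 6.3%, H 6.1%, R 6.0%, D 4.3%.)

Step 1: The observed frequency is 9.3%.
Step 2: Compare with English frequencies:
  E: 12.7% (difference: 3.4%)
  T: 9.1% (difference: 0.2%) <-- closest
  A: 8.2% (difference: 1.1%)
  O: 7.5% (difference: 1.8%)
  I: 7.0% (difference: 2.3%)
  N: 6.7% (difference: 2.6%)
  S: 6.3% (difference: 3.0%)
  H: 6.1% (difference: 3.2%)
  R: 6.0% (difference: 3.3%)
  D: 4.3% (difference: 5.0%)
Step 3: 'X' most likely represents 'T' (frequency 9.1%).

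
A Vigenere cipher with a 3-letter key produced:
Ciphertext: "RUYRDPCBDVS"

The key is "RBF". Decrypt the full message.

Step 1: Key 'RBF' has length 3. Extended key: RBFRBFRBFRB
Step 2: Decrypt each position:
  R(17) - R(17) = 0 = A
  U(20) - B(1) = 19 = T
  Y(24) - F(5) = 19 = T
  R(17) - R(17) = 0 = A
  D(3) - B(1) = 2 = C
  P(15) - F(5) = 10 = K
  C(2) - R(17) = 11 = L
  B(1) - B(1) = 0 = A
  D(3) - F(5) = 24 = Y
  V(21) - R(17) = 4 = E
  S(18) - B(1) = 17 = R
Plaintext: ATTACKLAYER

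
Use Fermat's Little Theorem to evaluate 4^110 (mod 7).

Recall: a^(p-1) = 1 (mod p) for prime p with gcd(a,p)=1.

Step 1: Since 7 is prime, by Fermat's Little Theorem: 4^6 = 1 (mod 7).
Step 2: Reduce exponent: 110 mod 6 = 2.
Step 3: So 4^110 = 4^2 (mod 7).
Step 4: 4^2 mod 7 = 2.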